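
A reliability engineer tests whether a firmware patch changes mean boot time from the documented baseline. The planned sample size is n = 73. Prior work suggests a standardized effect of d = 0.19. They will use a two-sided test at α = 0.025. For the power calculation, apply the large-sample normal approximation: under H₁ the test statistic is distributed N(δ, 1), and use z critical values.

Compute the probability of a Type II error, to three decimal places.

β ≈ 0.732

Noncentrality parameter: δ = d·√n = 0.19 × √73 = 1.6234
Two-sided α = 0.025 → critical value z_{0.0125} = 2.241.
Power = Φ(δ − 2.241) + Φ(−δ − 2.241) = Φ(-0.618) + Φ(-3.865) = 0.2683 + 0.0001 = 0.2683.
Type II error: β = 1 − power = 1 − 0.2683 = 0.7317.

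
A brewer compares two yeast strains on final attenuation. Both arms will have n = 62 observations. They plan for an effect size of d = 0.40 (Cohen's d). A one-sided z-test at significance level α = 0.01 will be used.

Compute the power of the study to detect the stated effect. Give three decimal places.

Noncentrality parameter: δ = d·√(n/2) = 0.40 × √(62/2) = 2.2271
One-sided α = 0.01 → critical value z_{0.01} = 2.326.
Power = P(Z > 2.326 − δ) = Φ(-0.099) = 0.4605.

Power ≈ 0.460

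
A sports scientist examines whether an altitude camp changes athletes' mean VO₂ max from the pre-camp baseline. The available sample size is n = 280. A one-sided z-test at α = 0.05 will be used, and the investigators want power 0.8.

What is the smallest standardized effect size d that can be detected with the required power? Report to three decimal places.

Need Φ(δ − 1.645) = 0.8, so δ = 1.645 + 0.842 = 2.486.
δ = d·√n ⇒ d = δ/√n = 2.486/√280 = 0.1486.

d ≈ 0.149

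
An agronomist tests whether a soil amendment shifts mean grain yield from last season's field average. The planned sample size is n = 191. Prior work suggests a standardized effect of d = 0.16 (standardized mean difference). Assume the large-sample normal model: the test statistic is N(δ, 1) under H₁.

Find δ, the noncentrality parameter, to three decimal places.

δ ≈ 2.211

The noncentrality parameter scales effect size by the design's sample-size factor: δ = d·√n = 0.16 × √191 = 2.2112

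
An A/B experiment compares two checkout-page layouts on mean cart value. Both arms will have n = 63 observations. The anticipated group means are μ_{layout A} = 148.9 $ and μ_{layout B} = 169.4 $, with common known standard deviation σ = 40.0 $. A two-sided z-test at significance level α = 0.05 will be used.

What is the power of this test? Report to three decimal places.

Power ≈ 0.820

Standardized effect: d = |μ_{layout A} − μ_{layout B}| / σ = |148.9 − 169.4| / 40.0 = 0.5125
Noncentrality parameter: λ = d·√(n/2) = 0.5125 × √(63/2) = 2.8764
Two-sided α = 0.05 → critical value z_{0.025} = 1.960.
Power = Φ(λ − 1.960) + Φ(−λ − 1.960) = Φ(0.916) + Φ(-4.836) = 0.8203 + 0.0000 = 0.8203.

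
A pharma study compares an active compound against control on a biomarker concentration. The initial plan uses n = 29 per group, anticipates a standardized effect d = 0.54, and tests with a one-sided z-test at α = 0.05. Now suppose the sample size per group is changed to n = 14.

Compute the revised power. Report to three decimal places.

Power ≈ 0.414

With n = 14 per group: δ = d·√(n/2) = 0.54 × √(14/2) = 1.4287. Critical value z_{0.05} = 1.645.
Revised power = Φ(δ − 1.645) = Φ(-0.216) = 0.4144.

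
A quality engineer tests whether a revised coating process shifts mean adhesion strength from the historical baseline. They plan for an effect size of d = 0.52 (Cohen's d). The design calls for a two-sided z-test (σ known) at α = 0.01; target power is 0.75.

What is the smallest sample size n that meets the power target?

n = 40

For power 0.75 need Φ(δ − z_{0.005}) = 0.75, so δ = z_{0.005} + z_{0.25} = 2.576 + 0.674 = 3.250.
(Ignoring the negligible lower-tail rejection probability gives the usual closed-form inversion.)
δ = d·√n ⇒ n = (δ/d)² = (3.250 / 0.52)² = 39.07.
Rounding up, n = 40.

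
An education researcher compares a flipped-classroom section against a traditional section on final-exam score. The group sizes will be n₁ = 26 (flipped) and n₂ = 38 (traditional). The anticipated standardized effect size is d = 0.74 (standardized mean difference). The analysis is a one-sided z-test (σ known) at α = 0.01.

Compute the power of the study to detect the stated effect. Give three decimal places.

Noncentrality parameter: δ = d / √(1/n₁ + 1/n₂) = 0.74 / √(1/26 + 1/38) = 2.9075
Critical value for a one-sided test at α = 0.01: z_α = 2.326.
Power = P(Z > 2.326 − δ) = Φ(0.581) = 0.7194.

Power ≈ 0.719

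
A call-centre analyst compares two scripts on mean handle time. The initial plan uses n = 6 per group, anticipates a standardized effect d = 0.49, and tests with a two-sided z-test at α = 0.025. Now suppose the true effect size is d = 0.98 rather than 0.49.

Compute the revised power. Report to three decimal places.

With d = 0.98: δ = d·√(n/2) = 0.98 × √(6/2) = 1.6974. Critical value z_{0.0125} = 2.241.
Revised power = Φ(δ − 2.241) + Φ(−δ − 2.241) = Φ(-0.544) + Φ(-3.939) = 0.2932 + 0.0000 = 0.2933.

Power ≈ 0.293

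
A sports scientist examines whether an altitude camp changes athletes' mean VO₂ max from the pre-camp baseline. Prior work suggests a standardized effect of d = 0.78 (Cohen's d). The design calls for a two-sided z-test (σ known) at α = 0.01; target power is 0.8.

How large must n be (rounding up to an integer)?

n = 20

Set Φ(δ − 2.576) = 0.8; then δ − 2.576 = Φ⁻¹(0.8) = 0.842, giving δ = 3.417.
(Ignoring the negligible lower-tail rejection probability gives the usual closed-form inversion.)
δ = d·√n ⇒ n = (δ/d)² = (3.417 / 0.78)² = 19.20.
Rounding up, n = 20.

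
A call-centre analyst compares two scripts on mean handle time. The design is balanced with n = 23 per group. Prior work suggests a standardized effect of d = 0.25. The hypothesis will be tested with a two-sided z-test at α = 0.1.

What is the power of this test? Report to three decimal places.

Noncentrality parameter: δ = d·√(n/2) = 0.25 × √(23/2) = 0.8478
Two-sided α = 0.1 → critical value z_{0.05} = 1.645.
Power = Φ(δ − 1.645) + Φ(−δ − 1.645) = Φ(-0.797) + Φ(-2.493) = 0.2127 + 0.0063 = 0.2190.

Power ≈ 0.219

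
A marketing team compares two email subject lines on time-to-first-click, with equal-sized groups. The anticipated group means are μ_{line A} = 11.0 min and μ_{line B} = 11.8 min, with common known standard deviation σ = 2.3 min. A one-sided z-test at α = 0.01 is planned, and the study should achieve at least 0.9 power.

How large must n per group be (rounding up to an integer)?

Standardized effect: d = |μ_{line A} − μ_{line B}| / σ = |11.0 − 11.8| / 2.3 = 0.3478
For power 0.9 need Φ(δ − z_{0.01}) = 0.9, so δ = z_{0.01} + z_{0.10} = 2.326 + 1.282 = 3.608.
δ = d·√(n/2) ⇒ n = 2(δ/d)² = 2 × (3.608 / 0.3478)² = 215.19.
Rounding up, n = 216 per group.

n = 216 per group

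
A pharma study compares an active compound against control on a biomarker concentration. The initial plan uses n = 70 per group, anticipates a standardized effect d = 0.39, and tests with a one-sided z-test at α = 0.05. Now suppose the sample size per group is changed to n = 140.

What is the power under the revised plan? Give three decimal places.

Power ≈ 0.947

With n = 140 per group: δ = d·√(n/2) = 0.39 × √(140/2) = 3.2630. Critical value z_{0.05} = 1.645.
Revised power = Φ(δ − 1.645) = Φ(1.618) = 0.9472.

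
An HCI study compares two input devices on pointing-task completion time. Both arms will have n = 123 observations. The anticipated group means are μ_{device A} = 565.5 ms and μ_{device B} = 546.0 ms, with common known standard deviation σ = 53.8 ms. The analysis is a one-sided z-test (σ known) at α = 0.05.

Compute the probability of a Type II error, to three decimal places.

Standardized effect: d = |μ_{device A} − μ_{device B}| / σ = |565.5 − 546.0| / 53.8 = 0.3625
Noncentrality parameter: λ = d·√(n/2) = 0.3625 × √(123/2) = 2.8424
Critical value for a one-sided test at α = 0.05: z_α = 1.645.
Power = Φ(λ − 1.645) = Φ(1.198) = 0.8845.
Type II error: β = 1 − power = 1 − 0.8845 = 0.1155.

β ≈ 0.116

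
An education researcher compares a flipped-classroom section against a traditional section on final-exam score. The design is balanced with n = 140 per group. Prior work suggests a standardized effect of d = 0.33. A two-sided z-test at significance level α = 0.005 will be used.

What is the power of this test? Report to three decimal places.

Power ≈ 0.482

Noncentrality parameter: δ = d·√(n/2) = 0.33 × √(140/2) = 2.7610
Two-sided α = 0.005 → critical value z_{0.0025} = 2.807.
Power = Φ(δ − 2.807) + Φ(−δ − 2.807) = Φ(-0.046) + Φ(-5.568) = 0.4816 + 0.0000 = 0.4816.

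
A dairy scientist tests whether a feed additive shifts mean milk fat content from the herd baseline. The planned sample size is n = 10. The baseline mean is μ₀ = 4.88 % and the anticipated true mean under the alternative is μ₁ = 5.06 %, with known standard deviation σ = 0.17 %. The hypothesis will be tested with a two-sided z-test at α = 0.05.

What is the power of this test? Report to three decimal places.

Power ≈ 0.917

Standardized effect: d = |μ₁ − μ₀| / σ = |5.06 − 4.88| / 0.17 = 1.0588
Noncentrality parameter: δ = d·√n = 1.0588 × √10 = 3.3483
Critical value for a two-sided test at α = 0.05: z_{α/2} = 1.960.
Power = Φ(δ − 1.960) + Φ(−δ − 1.960) = Φ(1.388) + Φ(-5.308) = 0.9175 + 0.0000 = 0.9175.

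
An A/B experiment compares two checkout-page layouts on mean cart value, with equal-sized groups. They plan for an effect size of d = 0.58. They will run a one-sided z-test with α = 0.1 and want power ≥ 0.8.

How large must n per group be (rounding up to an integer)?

n = 27 per group

For power 0.8 need Φ(δ − z_{0.1}) = 0.8, so δ = z_{0.1} + z_{0.20} = 1.282 + 0.842 = 2.123.
δ = d·√(n/2) ⇒ n = 2(δ/d)² = 2 × (2.123 / 0.58)² = 26.80.
Round up to the next whole unit.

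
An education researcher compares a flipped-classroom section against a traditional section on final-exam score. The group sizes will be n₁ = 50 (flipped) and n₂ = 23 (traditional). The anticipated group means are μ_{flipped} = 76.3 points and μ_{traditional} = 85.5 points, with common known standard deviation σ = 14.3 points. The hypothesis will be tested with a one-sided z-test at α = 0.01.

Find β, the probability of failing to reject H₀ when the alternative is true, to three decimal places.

Standardized effect: d = |μ_{flipped} − μ_{traditional}| / σ = |76.3 − 85.5| / 14.3 = 0.6434
Noncentrality parameter: δ = d / √(1/n₁ + 1/n₂) = 0.6434 / √(1/50 + 1/23) = 2.5535
Critical value for a one-sided test at α = 0.01: z_α = 2.326.
Power = P(Z > 2.326 − δ) = Φ(0.227) = 0.5899.
Type II error: β = 1 − power = 1 − 0.5899 = 0.4101.

β ≈ 0.410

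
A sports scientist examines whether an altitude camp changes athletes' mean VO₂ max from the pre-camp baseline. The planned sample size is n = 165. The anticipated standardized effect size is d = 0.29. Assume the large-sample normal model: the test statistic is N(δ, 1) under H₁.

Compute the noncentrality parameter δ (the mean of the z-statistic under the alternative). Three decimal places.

δ ≈ 3.725

δ = d·√n = 0.29 × √165 = 3.7251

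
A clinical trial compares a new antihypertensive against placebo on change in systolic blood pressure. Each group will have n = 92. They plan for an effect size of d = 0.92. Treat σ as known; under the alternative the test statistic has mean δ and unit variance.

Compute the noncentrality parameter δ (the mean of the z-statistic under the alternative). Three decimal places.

δ = d·√(n/2) = 0.92 × √(92/2) = 6.2397

δ ≈ 6.240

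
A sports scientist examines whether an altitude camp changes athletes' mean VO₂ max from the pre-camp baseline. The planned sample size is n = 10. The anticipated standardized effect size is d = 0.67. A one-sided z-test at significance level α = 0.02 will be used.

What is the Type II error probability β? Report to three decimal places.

Noncentrality parameter: δ = d·√n = 0.67 × √10 = 2.1187
Critical value for a one-sided test at α = 0.02: z_α = 2.054.
Power = P(Z > 2.054 − δ) = Φ(0.065) = 0.5259.
Type II error: β = 1 − power = 1 − 0.5259 = 0.4741.

β ≈ 0.474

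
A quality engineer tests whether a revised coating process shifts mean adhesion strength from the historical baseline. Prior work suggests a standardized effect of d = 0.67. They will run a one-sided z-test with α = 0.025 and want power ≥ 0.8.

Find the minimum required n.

For power 0.8 need Φ(δ − z_{0.025}) = 0.8, so δ = z_{0.025} + z_{0.20} = 1.960 + 0.842 = 2.802.
δ = d·√n ⇒ n = (δ/d)² = (2.802 / 0.67)² = 17.48.
Rounding up, n = 18.

n = 18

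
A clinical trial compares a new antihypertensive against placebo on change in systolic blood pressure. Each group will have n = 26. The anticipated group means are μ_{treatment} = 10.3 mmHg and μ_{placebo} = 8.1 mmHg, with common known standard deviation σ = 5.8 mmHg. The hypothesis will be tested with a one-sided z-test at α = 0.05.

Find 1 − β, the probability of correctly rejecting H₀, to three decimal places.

Power ≈ 0.391

Standardized effect: d = |μ_{treatment} − μ_{placebo}| / σ = |10.3 − 8.1| / 5.8 = 0.3793
Noncentrality parameter: δ = d·√(n/2) = 0.3793 × √(26/2) = 1.3676
One-sided α = 0.05 → critical value z_{0.05} = 1.645.
Power = Φ(δ − 1.645) = Φ(-0.277) = 0.3908.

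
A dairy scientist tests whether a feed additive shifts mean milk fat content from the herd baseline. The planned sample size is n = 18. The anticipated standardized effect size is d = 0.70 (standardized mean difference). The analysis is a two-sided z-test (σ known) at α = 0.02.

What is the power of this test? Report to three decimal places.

Power ≈ 0.740

Noncentrality parameter: δ = d·√n = 0.70 × √18 = 2.9698
Critical value for a two-sided test at α = 0.02: z_{α/2} = 2.326.
Power = Φ(δ − 2.326) + Φ(−δ − 2.326) = Φ(0.644) + Φ(-5.296) = 0.7401 + 0.0000 = 0.7401.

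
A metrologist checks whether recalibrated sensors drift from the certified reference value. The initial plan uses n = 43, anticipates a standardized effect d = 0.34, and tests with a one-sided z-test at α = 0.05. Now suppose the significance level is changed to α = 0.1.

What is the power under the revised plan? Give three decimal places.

Power ≈ 0.828

δ = d·√n = 0.34 × √43 = 2.2295 (unchanged). New critical value: z_{0.1} = 1.282.
Revised power = Φ(δ − 1.282) = Φ(0.948) = 0.8284.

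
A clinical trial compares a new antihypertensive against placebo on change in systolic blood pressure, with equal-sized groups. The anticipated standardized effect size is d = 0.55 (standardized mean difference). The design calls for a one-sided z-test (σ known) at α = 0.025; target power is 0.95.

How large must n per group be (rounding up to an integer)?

Set Φ(δ − 1.960) = 0.95; then δ − 1.960 = Φ⁻¹(0.95) = 1.645, giving δ = 3.605.
δ = d·√(n/2) ⇒ n = 2(δ/d)² = 2 × (3.605 / 0.55)² = 85.92.
Round up to the next whole unit.

n = 86 per group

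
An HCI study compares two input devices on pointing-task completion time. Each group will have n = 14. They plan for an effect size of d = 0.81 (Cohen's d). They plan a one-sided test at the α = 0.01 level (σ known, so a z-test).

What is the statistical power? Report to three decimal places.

Noncentrality parameter: δ = d·√(n/2) = 0.81 × √(14/2) = 2.1431
One-sided α = 0.01 → critical value z_{0.01} = 2.326.
Power = Φ(δ − 2.326) = Φ(-0.183) = 0.4273.

Power ≈ 0.427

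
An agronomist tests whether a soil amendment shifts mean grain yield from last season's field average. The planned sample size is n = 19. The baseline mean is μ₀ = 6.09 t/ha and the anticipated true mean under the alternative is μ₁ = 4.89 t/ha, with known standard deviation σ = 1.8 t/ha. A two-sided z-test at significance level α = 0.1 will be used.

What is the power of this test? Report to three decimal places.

Power ≈ 0.896

Standardized effect: d = |μ₁ − μ₀| / σ = |4.89 − 6.09| / 1.8 = 0.6667
Noncentrality parameter: λ = d·√n = 0.6667 × √19 = 2.9059
Critical value for a two-sided test at α = 0.1: z_{α/2} = 1.645.
Power = Φ(λ − 1.645) + Φ(−λ − 1.645) = Φ(1.261) + Φ(-4.551) = 0.8964 + 0.0000 = 0.8964.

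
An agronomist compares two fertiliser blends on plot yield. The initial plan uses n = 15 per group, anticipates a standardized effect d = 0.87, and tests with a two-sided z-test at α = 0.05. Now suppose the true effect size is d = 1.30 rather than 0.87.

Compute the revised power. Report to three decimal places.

Power ≈ 0.945

With d = 1.30: δ = d·√(n/2) = 1.30 × √(15/2) = 3.5602. Critical value z_{0.025} = 1.960.
Revised power = Φ(δ − 1.960) + Φ(−δ − 1.960) = Φ(1.600) + Φ(-5.520) = 0.9452 + 0.0000 = 0.9452.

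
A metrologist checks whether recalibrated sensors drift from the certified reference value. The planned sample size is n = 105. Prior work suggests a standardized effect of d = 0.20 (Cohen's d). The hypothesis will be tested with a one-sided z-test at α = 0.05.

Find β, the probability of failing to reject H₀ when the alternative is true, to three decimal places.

β ≈ 0.343

Noncentrality parameter: δ = d·√n = 0.20 × √105 = 2.0494
One-sided α = 0.05 → critical value z_{0.05} = 1.645.
Power = P(Z > 1.645 − δ) = Φ(0.405) = 0.6571.
Type II error: β = 1 − power = 1 − 0.6571 = 0.3429.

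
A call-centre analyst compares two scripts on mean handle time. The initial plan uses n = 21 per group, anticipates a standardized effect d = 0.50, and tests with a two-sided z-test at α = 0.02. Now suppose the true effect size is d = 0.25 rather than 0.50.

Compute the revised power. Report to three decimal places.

With d = 0.25: δ = d·√(n/2) = 0.25 × √(21/2) = 0.8101. Critical value z_{0.01} = 2.326.
Revised power = Φ(δ − 2.326) + Φ(−δ − 2.326) = Φ(-1.516) + Φ(-3.136) = 0.0647 + 0.0009 = 0.0656.

Power ≈ 0.066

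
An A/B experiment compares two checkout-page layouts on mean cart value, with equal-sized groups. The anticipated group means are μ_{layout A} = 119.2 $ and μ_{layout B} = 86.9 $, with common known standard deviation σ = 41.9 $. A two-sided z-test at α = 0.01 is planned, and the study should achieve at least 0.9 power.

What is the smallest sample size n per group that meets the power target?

n = 51 per group

Standardized effect: d = |μ_{layout A} − μ_{layout B}| / σ = |119.2 − 86.9| / 41.9 = 0.7709
Set Φ(δ − 2.576) = 0.9; then δ − 2.576 = Φ⁻¹(0.9) = 1.282, giving δ = 3.857.
(For δ > 0 the lower-tail rejection region contributes negligibly to power, so the one-term inversion is standard.)
δ = d·√(n/2) ⇒ n = 2(δ/d)² = 2 × (3.857 / 0.7709)² = 50.08.
Round up to the next whole unit.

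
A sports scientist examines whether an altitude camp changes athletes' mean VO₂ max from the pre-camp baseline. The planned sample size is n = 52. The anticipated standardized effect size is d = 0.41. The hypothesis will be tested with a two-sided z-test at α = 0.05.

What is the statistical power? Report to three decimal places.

Power ≈ 0.841

Noncentrality parameter: δ = d·√n = 0.41 × √52 = 2.9566
Two-sided α = 0.05 → critical value z_{0.025} = 1.960.
Power = Φ(δ − 1.960) + Φ(−δ − 1.960) = Φ(0.997) + Φ(-4.917) = 0.8405 + 0.0000 = 0.8405.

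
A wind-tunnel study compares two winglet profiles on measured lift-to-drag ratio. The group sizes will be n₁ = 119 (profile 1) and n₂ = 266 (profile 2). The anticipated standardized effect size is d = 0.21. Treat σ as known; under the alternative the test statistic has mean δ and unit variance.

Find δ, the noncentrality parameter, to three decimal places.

δ ≈ 1.904

The noncentrality parameter scales effect size by the design's sample-size factor: δ = d / √(1/n₁ + 1/n₂) = 0.21 / √(1/119 + 1/266) = 1.9042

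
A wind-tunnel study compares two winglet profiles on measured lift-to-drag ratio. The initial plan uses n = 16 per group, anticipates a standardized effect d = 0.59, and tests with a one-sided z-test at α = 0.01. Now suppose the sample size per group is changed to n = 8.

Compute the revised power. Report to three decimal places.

Power ≈ 0.126

With n = 8 per group: δ = d·√(n/2) = 0.59 × √(8/2) = 1.1800. Critical value z_{0.01} = 2.326.
Revised power = P(Z > 2.326 − δ) = Φ(-1.146) = 0.1258.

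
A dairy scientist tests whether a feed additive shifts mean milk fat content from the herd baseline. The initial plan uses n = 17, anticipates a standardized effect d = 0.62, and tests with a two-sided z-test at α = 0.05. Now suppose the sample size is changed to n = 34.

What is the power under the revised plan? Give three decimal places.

Power ≈ 0.951

With n = 34: δ = d·√n = 0.62 × √34 = 3.6152. Critical value z_{0.025} = 1.960.
Revised power = Φ(δ − 1.960) + Φ(−δ − 1.960) = Φ(1.655) + Φ(-5.575) = 0.9511 + 0.0000 = 0.9511.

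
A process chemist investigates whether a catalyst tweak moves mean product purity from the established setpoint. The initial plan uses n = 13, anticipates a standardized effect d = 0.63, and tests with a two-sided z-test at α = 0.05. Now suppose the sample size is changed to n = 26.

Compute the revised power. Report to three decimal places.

Power ≈ 0.895

With n = 26: δ = d·√n = 0.63 × √26 = 3.2124. Critical value z_{0.025} = 1.960.
Revised power = Φ(δ − 1.960) + Φ(−δ − 1.960) = Φ(1.252) + Φ(-5.172) = 0.8948 + 0.0000 = 0.8948.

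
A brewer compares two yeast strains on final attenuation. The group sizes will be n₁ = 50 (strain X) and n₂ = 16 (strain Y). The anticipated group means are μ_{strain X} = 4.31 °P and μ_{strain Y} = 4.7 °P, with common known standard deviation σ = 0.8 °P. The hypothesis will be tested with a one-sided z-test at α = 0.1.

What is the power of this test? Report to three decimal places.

Standardized effect: d = |μ_{strain X} − μ_{strain Y}| / σ = |4.31 − 4.7| / 0.8 = 0.4875
Noncentrality parameter: λ = d / √(1/n₁ + 1/n₂) = 0.4875 / √(1/50 + 1/16) = 1.6973
Critical value for a one-sided test at α = 0.1: z_α = 1.282.
Power = Φ(λ − 1.282) = Φ(0.416) = 0.6612.

Power ≈ 0.661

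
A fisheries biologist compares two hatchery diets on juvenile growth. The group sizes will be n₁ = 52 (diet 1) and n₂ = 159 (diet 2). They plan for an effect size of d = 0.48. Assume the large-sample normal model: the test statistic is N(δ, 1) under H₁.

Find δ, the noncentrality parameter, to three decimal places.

δ ≈ 3.005

δ = d / √(1/n₁ + 1/n₂) = 0.48 / √(1/52 + 1/159) = 3.0047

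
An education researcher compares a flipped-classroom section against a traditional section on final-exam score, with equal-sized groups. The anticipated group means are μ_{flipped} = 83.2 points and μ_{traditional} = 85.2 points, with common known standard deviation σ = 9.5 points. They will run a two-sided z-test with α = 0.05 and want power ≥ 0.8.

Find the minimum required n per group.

Standardized effect: d = |μ_{flipped} − μ_{traditional}| / σ = |83.2 − 85.2| / 9.5 = 0.2105
Set Φ(δ − 1.960) = 0.8; then δ − 1.960 = Φ⁻¹(0.8) = 0.842, giving δ = 2.802.
(For δ > 0 the lower-tail rejection region contributes negligibly to power, so the one-term inversion is standard.)
δ = d·√(n/2) ⇒ n = 2(δ/d)² = 2 × (2.802 / 0.2105)² = 354.18.
Round up to the next whole unit.

n = 355 per group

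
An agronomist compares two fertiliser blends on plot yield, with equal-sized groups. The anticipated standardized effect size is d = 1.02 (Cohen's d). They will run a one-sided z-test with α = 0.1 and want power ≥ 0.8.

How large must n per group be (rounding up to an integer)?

For power 0.8 need Φ(δ − z_{0.1}) = 0.8, so δ = z_{0.1} + z_{0.20} = 1.282 + 0.842 = 2.123.
δ = d·√(n/2) ⇒ n = 2(δ/d)² = 2 × (2.123 / 1.02)² = 8.67.
Round up to the next whole unit.

n = 9 per group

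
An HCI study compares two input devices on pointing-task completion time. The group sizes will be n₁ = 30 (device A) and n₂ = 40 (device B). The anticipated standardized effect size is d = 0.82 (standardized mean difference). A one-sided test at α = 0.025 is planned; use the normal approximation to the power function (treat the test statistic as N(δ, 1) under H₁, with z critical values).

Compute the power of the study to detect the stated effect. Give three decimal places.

Noncentrality parameter: δ = d / √(1/n₁ + 1/n₂) = 0.82 / √(1/30 + 1/40) = 3.3951
One-sided α = 0.025 → critical value z_{0.025} = 1.960.
Power = Φ(δ − 1.960) = Φ(1.435) = 0.9244.

Power ≈ 0.924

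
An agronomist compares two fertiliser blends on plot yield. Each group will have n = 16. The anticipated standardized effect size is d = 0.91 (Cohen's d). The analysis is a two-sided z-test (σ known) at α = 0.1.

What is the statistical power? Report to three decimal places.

Power ≈ 0.824

Noncentrality parameter: λ = d·√(n/2) = 0.91 × √(16/2) = 2.5739
Critical value for a two-sided test at α = 0.1: z_{α/2} = 1.645.
Power = Φ(λ − 1.645) + Φ(−λ − 1.645) = Φ(0.929) + Φ(-4.219) = 0.8236 + 0.0000 = 0.8236.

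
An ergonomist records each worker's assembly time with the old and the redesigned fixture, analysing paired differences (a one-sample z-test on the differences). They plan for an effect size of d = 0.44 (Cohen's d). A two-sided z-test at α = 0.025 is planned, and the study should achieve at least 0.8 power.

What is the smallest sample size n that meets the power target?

n = 50

For power 0.8 need Φ(δ − z_{0.0125}) = 0.8, so δ = z_{0.0125} + z_{0.20} = 2.241 + 0.842 = 3.083.
(The Φ(−δ − z_{α/2}) term is vanishingly small for δ > 0 and is dropped in the standard sample-size formula.)
δ = d·√n ⇒ n = (δ/d)² = (3.083 / 0.44)² = 49.10.
Rounding up, n = 50.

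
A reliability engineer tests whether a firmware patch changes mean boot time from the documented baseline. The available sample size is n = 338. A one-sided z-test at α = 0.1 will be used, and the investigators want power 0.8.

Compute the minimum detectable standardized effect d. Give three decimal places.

Need Φ(δ − 1.282) = 0.8, so δ = 1.282 + 0.842 = 2.123.
δ = d·√n ⇒ d = δ/√n = 2.123/√338 = 0.1155.

d ≈ 0.115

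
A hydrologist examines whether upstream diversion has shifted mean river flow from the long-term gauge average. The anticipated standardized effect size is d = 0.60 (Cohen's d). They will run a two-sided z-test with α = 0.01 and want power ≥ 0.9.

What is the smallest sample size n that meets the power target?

Set Φ(δ − 2.576) = 0.9; then δ − 2.576 = Φ⁻¹(0.9) = 1.282, giving δ = 3.857.
(Ignoring the negligible lower-tail rejection probability gives the usual closed-form inversion.)
δ = d·√n ⇒ n = (δ/d)² = (3.857 / 0.60)² = 41.33.
Round up to the next whole unit.

n = 42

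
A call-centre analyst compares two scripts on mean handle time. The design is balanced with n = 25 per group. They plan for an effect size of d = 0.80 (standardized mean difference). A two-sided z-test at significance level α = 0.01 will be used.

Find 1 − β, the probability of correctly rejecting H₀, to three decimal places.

Noncentrality parameter: δ = d·√(n/2) = 0.80 × √(25/2) = 2.8284
Two-sided α = 0.01 → critical value z_{0.005} = 2.576.
Power = Φ(δ − 2.576) + Φ(−δ − 2.576) = Φ(0.253) + Φ(-5.404) = 0.5997 + 0.0000 = 0.5997.

Power ≈ 0.600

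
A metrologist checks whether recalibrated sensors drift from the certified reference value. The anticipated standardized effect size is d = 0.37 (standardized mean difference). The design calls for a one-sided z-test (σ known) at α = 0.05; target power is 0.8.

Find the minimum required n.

Set Φ(δ − 1.645) = 0.8; then δ − 1.645 = Φ⁻¹(0.8) = 0.842, giving δ = 2.486.
δ = d·√n ⇒ n = (δ/d)² = (2.486 / 0.37)² = 45.16.
Rounding up, n = 46.

n = 46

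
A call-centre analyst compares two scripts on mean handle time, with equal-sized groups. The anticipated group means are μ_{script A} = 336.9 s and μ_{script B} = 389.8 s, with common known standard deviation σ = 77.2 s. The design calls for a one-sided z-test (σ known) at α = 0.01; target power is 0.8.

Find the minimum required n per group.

n = 43 per group

Standardized effect: d = |μ_{script A} − μ_{script B}| / σ = |336.9 − 389.8| / 77.2 = 0.6852
For power 0.8 need Φ(δ − z_{0.01}) = 0.8, so δ = z_{0.01} + z_{0.20} = 2.326 + 0.842 = 3.168.
δ = d·√(n/2) ⇒ n = 2(δ/d)² = 2 × (3.168 / 0.6852)² = 42.75.
Rounding up, n = 43 per group.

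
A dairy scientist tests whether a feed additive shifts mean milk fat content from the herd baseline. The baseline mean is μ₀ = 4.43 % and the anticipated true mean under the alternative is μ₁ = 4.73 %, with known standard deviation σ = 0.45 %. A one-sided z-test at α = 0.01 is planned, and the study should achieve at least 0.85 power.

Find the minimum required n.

n = 26

Standardized effect: d = |μ₁ − μ₀| / σ = |4.73 − 4.43| / 0.45 = 0.6667
For power 0.85 need Φ(δ − z_{0.01}) = 0.85, so δ = z_{0.01} + z_{0.15} = 2.326 + 1.036 = 3.363.
δ = d·√n ⇒ n = (δ/d)² = (3.363 / 0.6667)² = 25.44.
Round up to the next whole unit.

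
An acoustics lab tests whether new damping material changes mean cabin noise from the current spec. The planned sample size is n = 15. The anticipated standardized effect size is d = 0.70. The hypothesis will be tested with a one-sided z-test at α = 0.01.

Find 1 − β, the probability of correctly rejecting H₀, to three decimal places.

Noncentrality parameter: λ = d·√n = 0.70 × √15 = 2.7111
One-sided α = 0.01 → critical value z_{0.01} = 2.326.
Power = P(Z > 2.326 − λ) = Φ(0.385) = 0.6498.

Power ≈ 0.650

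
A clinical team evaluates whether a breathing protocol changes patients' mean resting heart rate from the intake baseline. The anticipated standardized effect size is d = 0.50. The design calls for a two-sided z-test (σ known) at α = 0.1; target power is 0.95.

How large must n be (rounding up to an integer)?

Set Φ(δ − 1.645) = 0.95; then δ − 1.645 = Φ⁻¹(0.95) = 1.645, giving δ = 3.290.
(The Φ(−δ − z_{α/2}) term is vanishingly small for δ > 0 and is dropped in the standard sample-size formula.)
δ = d·√n ⇒ n = (δ/d)² = (3.290 / 0.50)² = 43.29.
Rounding up, n = 44.

n = 44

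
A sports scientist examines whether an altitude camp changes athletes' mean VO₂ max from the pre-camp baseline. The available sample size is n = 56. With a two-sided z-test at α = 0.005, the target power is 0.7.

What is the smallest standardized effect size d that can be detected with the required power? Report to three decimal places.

Need Φ(δ − 2.807) = 0.7, so δ = 2.807 + 0.524 = 3.331.
(The second rejection-region term Φ(−δ − z_{α/2}) is negligible and dropped.)
δ = d·√n ⇒ d = δ/√n = 3.331/√56 = 0.4452.

d ≈ 0.445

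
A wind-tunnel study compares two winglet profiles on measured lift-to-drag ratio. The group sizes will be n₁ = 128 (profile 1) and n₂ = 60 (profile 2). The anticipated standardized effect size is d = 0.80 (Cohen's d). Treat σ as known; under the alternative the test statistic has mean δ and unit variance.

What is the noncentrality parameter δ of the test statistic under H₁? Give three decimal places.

δ ≈ 5.113

δ = d / √(1/n₁ + 1/n₂) = 0.80 / √(1/128 + 1/60) = 5.1132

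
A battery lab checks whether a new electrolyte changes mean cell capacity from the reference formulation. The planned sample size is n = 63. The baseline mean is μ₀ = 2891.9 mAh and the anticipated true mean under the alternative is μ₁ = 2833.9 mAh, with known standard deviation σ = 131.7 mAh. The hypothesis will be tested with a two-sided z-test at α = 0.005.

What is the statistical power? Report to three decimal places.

Power ≈ 0.754

Standardized effect: d = |μ₁ − μ₀| / σ = |2833.9 − 2891.9| / 131.7 = 0.4404
Noncentrality parameter: δ = d·√n = 0.4404 × √63 = 3.4955
Two-sided α = 0.005 → critical value z_{0.0025} = 2.807.
Power = Φ(δ − 2.807) + Φ(−δ − 2.807) = Φ(0.688) + Φ(-6.303) = 0.7544 + 0.0000 = 0.7544.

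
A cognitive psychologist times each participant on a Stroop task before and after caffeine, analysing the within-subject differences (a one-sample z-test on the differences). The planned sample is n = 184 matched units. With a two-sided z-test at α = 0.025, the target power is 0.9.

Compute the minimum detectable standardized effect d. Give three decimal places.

Required noncentrality: δ = z_{0.0125} + z_{0.10} = 2.241 + 1.282 = 3.523.
(Lower-tail contribution to power is negligible for δ > 0.)
δ = d·√n ⇒ d = δ/√n = 3.523/√184 = 0.2597.

d ≈ 0.260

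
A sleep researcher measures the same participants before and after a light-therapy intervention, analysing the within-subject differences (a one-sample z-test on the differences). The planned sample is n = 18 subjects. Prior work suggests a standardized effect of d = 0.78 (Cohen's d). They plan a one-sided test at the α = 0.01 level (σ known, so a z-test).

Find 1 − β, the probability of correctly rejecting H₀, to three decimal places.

Noncentrality parameter: δ = d·√n = 0.78 × √18 = 3.3093
Critical value for a one-sided test at α = 0.01: z_α = 2.326.
Power = Φ(δ − 2.326) = Φ(0.983) = 0.8372.

Power ≈ 0.837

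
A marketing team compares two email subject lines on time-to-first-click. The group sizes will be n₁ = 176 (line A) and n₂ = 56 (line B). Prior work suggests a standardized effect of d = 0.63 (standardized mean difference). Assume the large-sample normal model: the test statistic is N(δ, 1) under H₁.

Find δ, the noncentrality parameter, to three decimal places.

The noncentrality parameter scales effect size by the design's sample-size factor: δ = d / √(1/n₁ + 1/n₂) = 0.63 / √(1/176 + 1/56) = 4.1063

δ ≈ 4.106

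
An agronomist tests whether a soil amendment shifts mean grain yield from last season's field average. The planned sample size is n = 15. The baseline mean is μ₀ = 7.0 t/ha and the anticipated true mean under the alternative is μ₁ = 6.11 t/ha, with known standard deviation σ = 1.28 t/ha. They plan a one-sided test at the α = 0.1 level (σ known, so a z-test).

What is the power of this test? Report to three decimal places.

Power ≈ 0.921

Standardized effect: d = |μ₁ − μ₀| / σ = |6.11 − 7.0| / 1.28 = 0.6953
Noncentrality parameter: δ = d·√n = 0.6953 × √15 = 2.6929
Critical value for a one-sided test at α = 0.1: z_α = 1.282.
Power = Φ(δ − 1.282) = Φ(1.411) = 0.9209.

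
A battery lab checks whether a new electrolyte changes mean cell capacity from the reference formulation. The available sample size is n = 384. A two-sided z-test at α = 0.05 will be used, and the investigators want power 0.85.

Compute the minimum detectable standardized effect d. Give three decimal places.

d ≈ 0.153

Required noncentrality: δ = z_{0.025} + z_{0.15} = 1.960 + 1.036 = 2.996.
(The second rejection-region term Φ(−δ − z_{α/2}) is negligible and dropped.)
δ = d·√n ⇒ d = δ/√n = 2.996/√384 = 0.1529.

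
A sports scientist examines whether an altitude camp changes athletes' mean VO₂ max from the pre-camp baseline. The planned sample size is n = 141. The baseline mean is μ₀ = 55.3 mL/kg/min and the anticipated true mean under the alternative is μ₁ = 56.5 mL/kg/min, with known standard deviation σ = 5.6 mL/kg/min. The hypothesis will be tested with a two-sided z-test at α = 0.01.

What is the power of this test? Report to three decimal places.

Standardized effect: d = |μ₁ − μ₀| / σ = |56.5 − 55.3| / 5.6 = 0.2143
Noncentrality parameter: δ = d·√n = 0.2143 × √141 = 2.5445
Critical value for a two-sided test at α = 0.01: z_{α/2} = 2.576.
Power = Φ(δ − 2.576) + Φ(−δ − 2.576) = Φ(-0.031) + Φ(-5.120) = 0.4875 + 0.0000 = 0.4875.

Power ≈ 0.488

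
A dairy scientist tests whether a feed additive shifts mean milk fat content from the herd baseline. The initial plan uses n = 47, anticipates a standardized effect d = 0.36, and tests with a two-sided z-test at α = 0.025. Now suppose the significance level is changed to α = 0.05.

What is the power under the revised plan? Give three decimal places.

Power ≈ 0.694

δ = d·√n = 0.36 × √47 = 2.4680 (unchanged). New critical value: z_{0.025} = 1.960.
Revised power = Φ(δ − 1.960) + Φ(−δ − 1.960) = Φ(0.508) + Φ(-4.428) = 0.6943 + 0.0000 = 0.6943.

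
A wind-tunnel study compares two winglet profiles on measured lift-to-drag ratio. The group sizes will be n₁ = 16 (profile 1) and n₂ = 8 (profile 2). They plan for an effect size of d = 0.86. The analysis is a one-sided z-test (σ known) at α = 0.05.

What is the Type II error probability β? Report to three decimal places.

β ≈ 0.366

Noncentrality parameter: δ = d / √(1/n₁ + 1/n₂) = 0.86 / √(1/16 + 1/8) = 1.9861
One-sided α = 0.05 → critical value z_{0.05} = 1.645.
Power = P(Z > 1.645 − δ) = Φ(0.341) = 0.6335.
Type II error: β = 1 − power = 1 − 0.6335 = 0.3665.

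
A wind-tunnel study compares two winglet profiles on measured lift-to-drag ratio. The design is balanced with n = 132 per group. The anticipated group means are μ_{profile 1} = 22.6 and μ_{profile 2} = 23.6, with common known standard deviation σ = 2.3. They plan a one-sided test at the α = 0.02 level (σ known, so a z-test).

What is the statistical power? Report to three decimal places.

Power ≈ 0.930

Standardized effect: d = |μ_{profile 1} − μ_{profile 2}| / σ = |22.6 − 23.6| / 2.3 = 0.4348
Noncentrality parameter: δ = d·√(n/2) = 0.4348 × √(132/2) = 3.5322
Critical value for a one-sided test at α = 0.02: z_α = 2.054.
Power = Φ(δ − 2.054) = Φ(1.478) = 0.9304.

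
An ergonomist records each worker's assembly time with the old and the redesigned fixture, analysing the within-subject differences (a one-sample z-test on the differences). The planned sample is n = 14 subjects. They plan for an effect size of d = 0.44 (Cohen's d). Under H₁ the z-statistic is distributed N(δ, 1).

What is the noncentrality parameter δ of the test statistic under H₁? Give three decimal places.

δ ≈ 1.646

δ = d·√n = 0.44 × √14 = 1.6463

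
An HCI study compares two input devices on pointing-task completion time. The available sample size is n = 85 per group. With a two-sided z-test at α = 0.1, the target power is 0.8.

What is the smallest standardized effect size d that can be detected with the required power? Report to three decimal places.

Required noncentrality: δ = z_{0.05} + z_{0.20} = 1.645 + 0.842 = 2.486.
(The second rejection-region term Φ(−δ − z_{α/2}) is negligible and dropped.)
δ = d·√(n/2) ⇒ d = δ/√(n/2) = 2.486/√(85/2) = 0.3814.

d ≈ 0.381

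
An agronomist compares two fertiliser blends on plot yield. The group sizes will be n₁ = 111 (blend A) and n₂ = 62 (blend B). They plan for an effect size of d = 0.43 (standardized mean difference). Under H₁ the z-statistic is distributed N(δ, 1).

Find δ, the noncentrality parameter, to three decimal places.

δ ≈ 2.712

δ = d / √(1/n₁ + 1/n₂) = 0.43 / √(1/111 + 1/62) = 2.7121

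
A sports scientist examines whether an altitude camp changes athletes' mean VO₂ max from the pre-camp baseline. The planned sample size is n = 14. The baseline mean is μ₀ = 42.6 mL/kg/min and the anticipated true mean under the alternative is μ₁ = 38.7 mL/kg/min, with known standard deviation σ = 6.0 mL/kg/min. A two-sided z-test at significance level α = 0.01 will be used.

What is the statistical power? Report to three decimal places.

Power ≈ 0.443

Standardized effect: d = |μ₁ − μ₀| / σ = |38.7 − 42.6| / 6.0 = 0.6500
Noncentrality parameter: δ = d·√n = 0.6500 × √14 = 2.4321
Two-sided α = 0.01 → critical value z_{0.005} = 2.576.
Power = Φ(δ − 2.576) + Φ(−δ − 2.576) = Φ(-0.144) + Φ(-5.008) = 0.4428 + 0.0000 = 0.4428.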